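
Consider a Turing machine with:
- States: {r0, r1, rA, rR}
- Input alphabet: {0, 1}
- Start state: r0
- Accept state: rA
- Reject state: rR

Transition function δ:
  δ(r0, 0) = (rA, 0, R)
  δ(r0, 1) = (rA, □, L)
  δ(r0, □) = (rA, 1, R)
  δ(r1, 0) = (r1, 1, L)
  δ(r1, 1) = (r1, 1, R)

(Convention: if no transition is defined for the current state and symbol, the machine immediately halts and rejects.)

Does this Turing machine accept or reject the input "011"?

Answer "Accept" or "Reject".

Execution trace:
Initial: [r0]011
Step 1: δ(r0, 0) = (rA, 0, R) → 0[rA]11

The machine reaches the accept state rA and halts.

Answer: Accept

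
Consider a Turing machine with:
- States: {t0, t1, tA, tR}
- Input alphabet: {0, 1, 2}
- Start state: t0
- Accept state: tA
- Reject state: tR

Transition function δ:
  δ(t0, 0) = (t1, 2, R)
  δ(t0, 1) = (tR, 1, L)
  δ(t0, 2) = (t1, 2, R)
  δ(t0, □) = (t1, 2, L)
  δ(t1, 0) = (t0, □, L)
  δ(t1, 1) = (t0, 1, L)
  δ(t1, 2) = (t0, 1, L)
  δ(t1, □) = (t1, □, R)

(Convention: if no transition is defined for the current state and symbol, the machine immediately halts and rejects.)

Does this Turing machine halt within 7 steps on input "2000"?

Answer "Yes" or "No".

Execution trace:
Initial: [t0]2000
Step 1: δ(t0, 2) = (t1, 2, R) → 2[t1]000
Step 2: δ(t1, 0) = (t0, □, L) → [t0]2□00
Step 3: δ(t0, 2) = (t1, 2, R) → 2[t1]□00
Step 4: δ(t1, □) = (t1, □, R) → 2□[t1]00
Step 5: δ(t1, 0) = (t0, □, L) → 2[t0]□□0
Step 6: δ(t0, □) = (t1, 2, L) → [t1]22□0
Step 7: δ(t1, 2) = (t0, 1, L) → [t0]□12□0

The machine has not reached a halting state after 7 steps.
The machine did not halt within the 7-step bound.

Answer: No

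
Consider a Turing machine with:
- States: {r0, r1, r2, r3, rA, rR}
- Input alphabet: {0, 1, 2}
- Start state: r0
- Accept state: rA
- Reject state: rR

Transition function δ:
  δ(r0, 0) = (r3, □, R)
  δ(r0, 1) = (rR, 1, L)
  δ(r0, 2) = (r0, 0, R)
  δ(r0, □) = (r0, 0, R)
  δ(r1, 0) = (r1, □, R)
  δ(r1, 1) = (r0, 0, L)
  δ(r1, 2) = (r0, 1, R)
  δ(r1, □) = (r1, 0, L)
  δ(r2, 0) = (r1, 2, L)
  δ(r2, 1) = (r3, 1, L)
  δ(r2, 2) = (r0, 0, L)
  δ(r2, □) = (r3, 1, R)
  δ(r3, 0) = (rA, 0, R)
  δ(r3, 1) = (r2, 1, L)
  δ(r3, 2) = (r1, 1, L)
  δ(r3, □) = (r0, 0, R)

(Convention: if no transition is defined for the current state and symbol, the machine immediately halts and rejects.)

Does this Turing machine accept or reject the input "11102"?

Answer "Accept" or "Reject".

Execution trace:
Initial: [r0]11102
Step 1: δ(r0, 1) = (rR, 1, L) → [rR]□11102

The machine reaches the reject state rR and halts.

Answer: Reject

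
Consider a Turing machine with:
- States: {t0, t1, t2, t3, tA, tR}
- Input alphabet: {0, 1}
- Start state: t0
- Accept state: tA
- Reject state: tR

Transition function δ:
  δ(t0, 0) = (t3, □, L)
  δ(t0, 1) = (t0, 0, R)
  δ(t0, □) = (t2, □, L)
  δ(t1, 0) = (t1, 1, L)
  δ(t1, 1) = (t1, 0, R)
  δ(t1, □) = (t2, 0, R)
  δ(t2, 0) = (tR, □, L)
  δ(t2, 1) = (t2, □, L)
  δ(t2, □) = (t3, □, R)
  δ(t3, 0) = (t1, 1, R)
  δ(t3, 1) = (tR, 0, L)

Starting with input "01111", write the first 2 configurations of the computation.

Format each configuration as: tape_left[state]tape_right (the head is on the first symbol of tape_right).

Transitions applied:
Step 1: δ(t0, 0) = (t3, □, L)

The first 2 configurations are:
[t0]01111 ⊢ [t3]□□1111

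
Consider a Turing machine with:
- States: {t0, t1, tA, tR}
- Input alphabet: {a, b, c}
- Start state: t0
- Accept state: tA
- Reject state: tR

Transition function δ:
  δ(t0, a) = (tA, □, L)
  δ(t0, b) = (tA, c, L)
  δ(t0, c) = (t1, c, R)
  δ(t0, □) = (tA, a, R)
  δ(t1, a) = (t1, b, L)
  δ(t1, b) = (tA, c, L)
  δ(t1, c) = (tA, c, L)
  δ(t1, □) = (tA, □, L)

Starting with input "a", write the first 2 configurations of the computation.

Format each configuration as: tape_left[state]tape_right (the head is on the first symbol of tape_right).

Transitions applied:
Step 1: δ(t0, a) = (tA, □, L)

The first 2 configurations are:
[t0]a ⊢ [tA]□□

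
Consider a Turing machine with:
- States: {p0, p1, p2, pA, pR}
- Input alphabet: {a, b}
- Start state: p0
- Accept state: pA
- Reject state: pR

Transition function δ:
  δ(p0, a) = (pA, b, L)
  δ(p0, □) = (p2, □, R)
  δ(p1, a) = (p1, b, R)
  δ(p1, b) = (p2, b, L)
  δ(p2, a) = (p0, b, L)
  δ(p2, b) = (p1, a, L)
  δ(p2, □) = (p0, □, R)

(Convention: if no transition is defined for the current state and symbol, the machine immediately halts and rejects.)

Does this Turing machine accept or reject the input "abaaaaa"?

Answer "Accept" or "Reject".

Execution trace:
Initial: [p0]abaaaaa
Step 1: δ(p0, a) = (pA, b, L) → [pA]□bbaaaaa

The machine reaches the accept state pA and halts.

Answer: Accept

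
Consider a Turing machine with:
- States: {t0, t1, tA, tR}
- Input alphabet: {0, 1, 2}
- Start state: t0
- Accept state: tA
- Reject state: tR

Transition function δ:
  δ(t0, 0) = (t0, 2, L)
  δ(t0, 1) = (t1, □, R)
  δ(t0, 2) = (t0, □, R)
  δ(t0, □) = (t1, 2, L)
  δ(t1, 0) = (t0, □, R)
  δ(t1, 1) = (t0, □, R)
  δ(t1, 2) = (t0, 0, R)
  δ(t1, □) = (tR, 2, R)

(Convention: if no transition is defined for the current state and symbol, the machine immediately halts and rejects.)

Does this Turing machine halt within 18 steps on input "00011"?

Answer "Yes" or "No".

Execution trace:
Initial: [t0]00011
Step 1: δ(t0, 0) = (t0, 2, L) → [t0]□20011
Step 2: δ(t0, □) = (t1, 2, L) → [t1]□220011
Step 3: δ(t1, □) = (tR, 2, R) → 2[tR]220011

The machine reaches the reject state tR and halts.
The machine halted after 3 steps (within the 18-step bound).

Answer: Yes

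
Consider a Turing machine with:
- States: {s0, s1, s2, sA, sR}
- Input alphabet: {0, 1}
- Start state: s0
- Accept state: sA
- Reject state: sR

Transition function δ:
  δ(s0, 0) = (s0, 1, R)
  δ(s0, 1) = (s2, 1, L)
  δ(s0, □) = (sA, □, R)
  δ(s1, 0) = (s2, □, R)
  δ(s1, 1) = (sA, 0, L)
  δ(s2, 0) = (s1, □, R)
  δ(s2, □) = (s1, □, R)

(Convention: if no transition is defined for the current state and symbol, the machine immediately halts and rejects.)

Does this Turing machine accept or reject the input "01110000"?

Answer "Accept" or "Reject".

Execution trace:
Initial: [s0]01110000
Step 1: δ(s0, 0) = (s0, 1, R) → 1[s0]1110000
Step 2: δ(s0, 1) = (s2, 1, L) → [s2]11110000

No transition is defined for δ(s2, 1). By convention the machine halts and rejects.

Answer: Reject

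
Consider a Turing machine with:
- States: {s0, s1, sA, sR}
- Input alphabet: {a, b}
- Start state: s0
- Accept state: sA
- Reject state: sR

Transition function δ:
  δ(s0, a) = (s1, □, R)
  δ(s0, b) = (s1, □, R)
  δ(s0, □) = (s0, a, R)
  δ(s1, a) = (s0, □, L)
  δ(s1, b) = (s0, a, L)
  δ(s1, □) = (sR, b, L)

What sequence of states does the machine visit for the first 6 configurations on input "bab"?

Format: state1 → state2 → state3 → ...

Execution trace:
Initial: [s0]bab
Step 1: δ(s0, b) = (s1, □, R) → □[s1]ab
Step 2: δ(s1, a) = (s0, □, L) → [s0]□□b
Step 3: δ(s0, □) = (s0, a, R) → a[s0]□b
Step 4: δ(s0, □) = (s0, a, R) → aa[s0]b
Step 5: δ(s0, b) = (s1, □, R) → aa□[s1]□

State sequence: s0 → s1 → s0 → s0 → s0 → s1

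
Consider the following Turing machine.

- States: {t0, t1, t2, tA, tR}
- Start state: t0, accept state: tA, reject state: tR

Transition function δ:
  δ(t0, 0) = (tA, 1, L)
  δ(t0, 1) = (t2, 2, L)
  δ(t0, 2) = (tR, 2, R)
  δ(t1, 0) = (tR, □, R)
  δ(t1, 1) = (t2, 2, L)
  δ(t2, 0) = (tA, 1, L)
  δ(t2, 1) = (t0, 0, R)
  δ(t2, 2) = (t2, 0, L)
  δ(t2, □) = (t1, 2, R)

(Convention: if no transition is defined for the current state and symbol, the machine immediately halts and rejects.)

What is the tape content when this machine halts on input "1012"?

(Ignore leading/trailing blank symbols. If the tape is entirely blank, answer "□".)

Execution trace:
Initial: [t0]1012
Step 1: δ(t0, 1) = (t2, 2, L) → [t2]□2012
Step 2: δ(t2, □) = (t1, 2, R) → 2[t1]2012

No transition is defined for δ(t1, 2). By convention the machine halts and rejects.

Final tape (ignoring leading/trailing blanks): 22012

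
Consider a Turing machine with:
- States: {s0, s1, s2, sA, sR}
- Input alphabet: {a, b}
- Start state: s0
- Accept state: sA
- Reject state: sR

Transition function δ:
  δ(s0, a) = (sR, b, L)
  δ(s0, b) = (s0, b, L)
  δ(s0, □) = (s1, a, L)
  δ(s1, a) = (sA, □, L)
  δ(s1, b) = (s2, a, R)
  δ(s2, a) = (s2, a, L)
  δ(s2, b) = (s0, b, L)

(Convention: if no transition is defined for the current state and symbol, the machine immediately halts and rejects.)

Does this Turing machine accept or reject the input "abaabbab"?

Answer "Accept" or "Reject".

Execution trace:
Initial: [s0]abaabbab
Step 1: δ(s0, a) = (sR, b, L) → [sR]□bbaabbab

The machine reaches the reject state sR and halts.

Answer: Reject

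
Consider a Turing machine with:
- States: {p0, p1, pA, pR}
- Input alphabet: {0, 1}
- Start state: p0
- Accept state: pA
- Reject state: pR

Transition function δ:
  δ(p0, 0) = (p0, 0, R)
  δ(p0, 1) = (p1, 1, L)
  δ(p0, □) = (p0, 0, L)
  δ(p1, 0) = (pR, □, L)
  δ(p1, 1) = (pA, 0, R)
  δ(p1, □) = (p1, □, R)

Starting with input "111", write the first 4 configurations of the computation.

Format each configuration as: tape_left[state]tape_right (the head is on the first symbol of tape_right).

Transitions applied:
Step 1: δ(p0, 1) = (p1, 1, L)
Step 2: δ(p1, □) = (p1, □, R)
Step 3: δ(p1, 1) = (pA, 0, R)

The first 4 configurations are:
[p0]111 ⊢ [p1]□111 ⊢ □[p1]111 ⊢ □0[pA]11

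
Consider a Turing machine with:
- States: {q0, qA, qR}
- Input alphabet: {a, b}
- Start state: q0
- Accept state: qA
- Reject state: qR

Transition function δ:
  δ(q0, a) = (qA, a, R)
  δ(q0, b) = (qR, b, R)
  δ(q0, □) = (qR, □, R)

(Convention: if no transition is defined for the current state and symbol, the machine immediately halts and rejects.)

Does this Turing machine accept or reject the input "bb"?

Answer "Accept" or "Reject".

Execution trace:
Initial: [q0]bb
Step 1: δ(q0, b) = (qR, b, R) → b[qR]b

The machine reaches the reject state qR and halts.

Answer: Reject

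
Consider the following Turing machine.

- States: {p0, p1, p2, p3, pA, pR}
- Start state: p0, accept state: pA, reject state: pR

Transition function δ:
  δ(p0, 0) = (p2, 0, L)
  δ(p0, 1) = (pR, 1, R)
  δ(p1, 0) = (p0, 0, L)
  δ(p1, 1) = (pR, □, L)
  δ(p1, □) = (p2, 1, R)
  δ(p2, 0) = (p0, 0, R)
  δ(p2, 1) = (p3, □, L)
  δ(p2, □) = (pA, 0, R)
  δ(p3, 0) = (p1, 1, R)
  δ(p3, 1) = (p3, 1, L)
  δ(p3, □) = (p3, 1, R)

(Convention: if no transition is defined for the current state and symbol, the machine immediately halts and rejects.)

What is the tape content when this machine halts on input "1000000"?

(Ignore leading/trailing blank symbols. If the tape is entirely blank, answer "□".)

Execution trace:
Initial: [p0]1000000
Step 1: δ(p0, 1) = (pR, 1, R) → 1[pR]000000

The machine reaches the reject state pR and halts.

Final tape (ignoring leading/trailing blanks): 1000000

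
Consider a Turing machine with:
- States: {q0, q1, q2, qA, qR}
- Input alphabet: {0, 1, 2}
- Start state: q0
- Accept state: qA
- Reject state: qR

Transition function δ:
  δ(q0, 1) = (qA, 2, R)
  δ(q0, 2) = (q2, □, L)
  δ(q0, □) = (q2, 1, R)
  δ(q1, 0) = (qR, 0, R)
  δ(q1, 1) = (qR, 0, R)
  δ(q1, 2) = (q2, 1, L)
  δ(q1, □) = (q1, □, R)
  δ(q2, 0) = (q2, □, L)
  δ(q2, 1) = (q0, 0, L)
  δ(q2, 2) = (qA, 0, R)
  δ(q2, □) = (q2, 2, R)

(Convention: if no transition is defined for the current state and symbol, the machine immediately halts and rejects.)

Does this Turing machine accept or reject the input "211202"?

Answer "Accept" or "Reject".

Execution trace:
Initial: [q0]211202
Step 1: δ(q0, 2) = (q2, □, L) → [q2]□□11202
Step 2: δ(q2, □) = (q2, 2, R) → 2[q2]□11202
Step 3: δ(q2, □) = (q2, 2, R) → 22[q2]11202
Step 4: δ(q2, 1) = (q0, 0, L) → 2[q0]201202
Step 5: δ(q0, 2) = (q2, □, L) → [q2]2□01202
Step 6: δ(q2, 2) = (qA, 0, R) → 0[qA]□01202

The machine reaches the accept state qA and halts.

Answer: Accept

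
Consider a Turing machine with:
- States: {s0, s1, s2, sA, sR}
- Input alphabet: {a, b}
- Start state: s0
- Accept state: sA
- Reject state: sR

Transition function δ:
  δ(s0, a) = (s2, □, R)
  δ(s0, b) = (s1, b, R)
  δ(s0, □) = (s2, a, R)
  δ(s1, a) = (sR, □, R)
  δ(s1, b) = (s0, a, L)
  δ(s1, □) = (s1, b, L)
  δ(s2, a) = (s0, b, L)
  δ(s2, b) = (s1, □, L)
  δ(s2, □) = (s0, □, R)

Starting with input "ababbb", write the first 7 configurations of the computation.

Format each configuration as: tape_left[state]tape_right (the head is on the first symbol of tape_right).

Transitions applied:
Step 1: δ(s0, a) = (s2, □, R)
Step 2: δ(s2, b) = (s1, □, L)
Step 3: δ(s1, □) = (s1, b, L)
Step 4: δ(s1, □) = (s1, b, L)
Step 5: δ(s1, □) = (s1, b, L)
Step 6: δ(s1, □) = (s1, b, L)

The first 7 configurations are:
[s0]ababbb ⊢ □[s2]babbb ⊢ [s1]□□abbb ⊢ [s1]□b□abbb ⊢ [s1]□bb□abbb ⊢ [s1]□bbb□abbb ⊢ [s1]□bbbb□abbb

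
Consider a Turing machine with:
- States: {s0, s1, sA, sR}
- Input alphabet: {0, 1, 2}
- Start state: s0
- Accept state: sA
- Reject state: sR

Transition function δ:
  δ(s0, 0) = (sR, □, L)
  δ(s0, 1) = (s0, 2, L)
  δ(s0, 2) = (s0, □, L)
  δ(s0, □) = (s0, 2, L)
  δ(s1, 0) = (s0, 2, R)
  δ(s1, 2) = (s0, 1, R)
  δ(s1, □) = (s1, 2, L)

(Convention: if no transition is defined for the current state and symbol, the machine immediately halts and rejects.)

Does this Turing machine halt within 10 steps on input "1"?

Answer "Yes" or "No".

Execution trace:
Initial: [s0]1
Step 1: δ(s0, 1) = (s0, 2, L) → [s0]□2
Step 2: δ(s0, □) = (s0, 2, L) → [s0]□22
Step 3: δ(s0, □) = (s0, 2, L) → [s0]□222
Step 4: δ(s0, □) = (s0, 2, L) → [s0]□2222
Step 5: δ(s0, □) = (s0, 2, L) → [s0]□22222
Step 6: δ(s0, □) = (s0, 2, L) → [s0]□222222
Step 7: δ(s0, □) = (s0, 2, L) → [s0]□2222222
Step 8: δ(s0, □) = (s0, 2, L) → [s0]□22222222
Step 9: δ(s0, □) = (s0, 2, L) → [s0]□222222222
Step 10: δ(s0, □) = (s0, 2, L) → [s0]□2222222222

The machine has not reached a halting state after 10 steps.
The machine did not halt within the 10-step bound.

Answer: No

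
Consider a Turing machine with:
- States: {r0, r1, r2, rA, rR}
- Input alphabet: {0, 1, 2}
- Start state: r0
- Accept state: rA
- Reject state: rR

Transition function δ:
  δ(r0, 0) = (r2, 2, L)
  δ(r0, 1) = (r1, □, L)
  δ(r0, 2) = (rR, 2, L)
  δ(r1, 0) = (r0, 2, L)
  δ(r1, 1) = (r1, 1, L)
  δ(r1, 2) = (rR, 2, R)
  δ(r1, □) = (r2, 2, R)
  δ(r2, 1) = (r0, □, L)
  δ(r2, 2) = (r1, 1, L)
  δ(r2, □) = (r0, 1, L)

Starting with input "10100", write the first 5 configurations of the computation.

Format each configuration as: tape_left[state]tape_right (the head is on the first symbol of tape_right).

Transitions applied:
Step 1: δ(r0, 1) = (r1, □, L)
Step 2: δ(r1, □) = (r2, 2, R)
Step 3: δ(r2, □) = (r0, 1, L)
Step 4: δ(r0, 2) = (rR, 2, L)

The first 5 configurations are:
[r0]10100 ⊢ [r1]□□0100 ⊢ 2[r2]□0100 ⊢ [r0]210100 ⊢ [rR]□210100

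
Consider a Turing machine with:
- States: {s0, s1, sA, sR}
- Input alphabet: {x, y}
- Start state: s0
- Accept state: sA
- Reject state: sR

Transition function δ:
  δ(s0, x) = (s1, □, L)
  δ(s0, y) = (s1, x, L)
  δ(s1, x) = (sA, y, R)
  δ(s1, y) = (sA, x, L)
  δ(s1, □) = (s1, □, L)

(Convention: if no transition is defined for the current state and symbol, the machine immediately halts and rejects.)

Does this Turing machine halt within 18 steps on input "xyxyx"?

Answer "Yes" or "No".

Execution trace:
Initial: [s0]xyxyx
Step 1: δ(s0, x) = (s1, □, L) → [s1]□□yxyx
Step 2: δ(s1, □) = (s1, □, L) → [s1]□□□yxyx
Step 3: δ(s1, □) = (s1, □, L) → [s1]□□□□yxyx
Step 4: δ(s1, □) = (s1, □, L) → [s1]□□□□□yxyx
Step 5: δ(s1, □) = (s1, □, L) → [s1]□□□□□□yxyx
Step 6: δ(s1, □) = (s1, □, L) → [s1]□□□□□□□yxyx
Step 7: δ(s1, □) = (s1, □, L) → [s1]□□□□□□□□yxyx
Step 8: δ(s1, □) = (s1, □, L) → [s1]□□□□□□□□□yxyx
Step 9: δ(s1, □) = (s1, □, L) → [s1]□□□□□□□□□□yxyx
Step 10: δ(s1, □) = (s1, □, L) → [s1]□□□□□□□□□□□yxyx
Step 11: δ(s1, □) = (s1, □, L) → [s1]□□□□□□□□□□□□yxyx
Step 12: δ(s1, □) = (s1, □, L) → [s1]□□□□□□□□□□□□□yxyx
Step 13: δ(s1, □) = (s1, □, L) → [s1]□□□□□□□□□□□□□□yxyx
Step 14: δ(s1, □) = (s1, □, L) → [s1]□□□□□□□□□□□□□□□yxyx
Step 15: δ(s1, □) = (s1, □, L) → [s1]□□□□□□□□□□□□□□□□yxyx
Step 16: δ(s1, □) = (s1, □, L) → [s1]□□□□□□□□□□□□□□□□□yxyx
Step 17: δ(s1, □) = (s1, □, L) → [s1]□□□□□□□□□□□□□□□□□□yxyx
Step 18: δ(s1, □) = (s1, □, L) → [s1]□□□□□□□□□□□□□□□□□□□yxyx

The machine has not reached a halting state after 18 steps.
The machine did not halt within the 18-step bound.

Answer: No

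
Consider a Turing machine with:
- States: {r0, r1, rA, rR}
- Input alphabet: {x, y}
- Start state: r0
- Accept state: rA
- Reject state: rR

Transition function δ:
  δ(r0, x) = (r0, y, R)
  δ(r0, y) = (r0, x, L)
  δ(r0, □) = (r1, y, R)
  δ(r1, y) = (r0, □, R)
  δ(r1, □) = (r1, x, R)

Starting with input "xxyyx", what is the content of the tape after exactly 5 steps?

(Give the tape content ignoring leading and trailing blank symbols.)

Execution trace:
Initial: [r0]xxyyx
Step 1: δ(r0, x) = (r0, y, R) → y[r0]xyyx
Step 2: δ(r0, x) = (r0, y, R) → yy[r0]yyx
Step 3: δ(r0, y) = (r0, x, L) → y[r0]yxyx
Step 4: δ(r0, y) = (r0, x, L) → [r0]yxxyx
Step 5: δ(r0, y) = (r0, x, L) → [r0]□xxxyx

After 5 steps, the tape (ignoring leading/trailing blanks) is: xxxyx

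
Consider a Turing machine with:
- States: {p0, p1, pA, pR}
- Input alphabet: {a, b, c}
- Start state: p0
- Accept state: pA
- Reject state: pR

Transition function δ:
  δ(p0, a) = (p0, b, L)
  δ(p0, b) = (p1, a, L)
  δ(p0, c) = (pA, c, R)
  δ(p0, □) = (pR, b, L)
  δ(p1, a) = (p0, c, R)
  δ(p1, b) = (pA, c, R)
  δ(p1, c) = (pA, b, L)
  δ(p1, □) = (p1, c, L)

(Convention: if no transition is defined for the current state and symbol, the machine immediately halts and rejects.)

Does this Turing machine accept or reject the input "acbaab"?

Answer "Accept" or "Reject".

Execution trace:
Initial: [p0]acbaab
Step 1: δ(p0, a) = (p0, b, L) → [p0]□bcbaab
Step 2: δ(p0, □) = (pR, b, L) → [pR]□bbcbaab

The machine reaches the reject state pR and halts.

Answer: Reject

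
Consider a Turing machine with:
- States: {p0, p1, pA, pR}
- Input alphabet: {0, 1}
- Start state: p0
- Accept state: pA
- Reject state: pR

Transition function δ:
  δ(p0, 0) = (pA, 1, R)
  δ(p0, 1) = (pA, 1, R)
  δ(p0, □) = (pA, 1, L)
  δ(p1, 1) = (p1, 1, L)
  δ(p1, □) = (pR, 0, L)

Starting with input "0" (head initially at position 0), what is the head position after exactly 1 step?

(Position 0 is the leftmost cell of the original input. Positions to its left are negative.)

Execution trace (head position shown):
Step 0: [p0]0  (head at position 0)
Step 1: move right → 1[pA]□  (head at position 1)

After 1 step, the head is at position 1.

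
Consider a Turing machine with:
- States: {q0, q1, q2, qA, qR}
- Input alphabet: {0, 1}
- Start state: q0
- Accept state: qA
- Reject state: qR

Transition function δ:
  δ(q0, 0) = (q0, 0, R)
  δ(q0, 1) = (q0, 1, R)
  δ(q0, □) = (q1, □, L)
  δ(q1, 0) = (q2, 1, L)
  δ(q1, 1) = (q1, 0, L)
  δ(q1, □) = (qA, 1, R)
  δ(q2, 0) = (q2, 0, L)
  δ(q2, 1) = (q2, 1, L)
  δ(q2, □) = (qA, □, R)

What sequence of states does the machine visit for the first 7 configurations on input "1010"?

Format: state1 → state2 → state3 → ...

Execution trace:
Initial: [q0]1010
Step 1: δ(q0, 1) = (q0, 1, R) → 1[q0]010
Step 2: δ(q0, 0) = (q0, 0, R) → 10[q0]10
Step 3: δ(q0, 1) = (q0, 1, R) → 101[q0]0
Step 4: δ(q0, 0) = (q0, 0, R) → 1010[q0]□
Step 5: δ(q0, □) = (q1, □, L) → 101[q1]0□
Step 6: δ(q1, 0) = (q2, 1, L) → 10[q2]11□

State sequence: q0 → q0 → q0 → q0 → q0 → q1 → q2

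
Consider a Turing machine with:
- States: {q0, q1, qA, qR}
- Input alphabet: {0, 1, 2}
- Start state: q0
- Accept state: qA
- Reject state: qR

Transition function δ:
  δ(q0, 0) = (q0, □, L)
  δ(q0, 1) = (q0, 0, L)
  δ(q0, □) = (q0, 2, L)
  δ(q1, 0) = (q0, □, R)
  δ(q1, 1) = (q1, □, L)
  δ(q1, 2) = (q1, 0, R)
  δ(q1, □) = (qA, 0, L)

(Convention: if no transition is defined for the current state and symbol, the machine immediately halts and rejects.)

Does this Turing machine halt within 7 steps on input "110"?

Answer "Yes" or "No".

Execution trace:
Initial: [q0]110
Step 1: δ(q0, 1) = (q0, 0, L) → [q0]□010
Step 2: δ(q0, □) = (q0, 2, L) → [q0]□2010
Step 3: δ(q0, □) = (q0, 2, L) → [q0]□22010
Step 4: δ(q0, □) = (q0, 2, L) → [q0]□222010
Step 5: δ(q0, □) = (q0, 2, L) → [q0]□2222010
Step 6: δ(q0, □) = (q0, 2, L) → [q0]□22222010
Step 7: δ(q0, □) = (q0, 2, L) → [q0]□222222010

The machine has not reached a halting state after 7 steps.
The machine did not halt within the 7-step bound.

Answer: No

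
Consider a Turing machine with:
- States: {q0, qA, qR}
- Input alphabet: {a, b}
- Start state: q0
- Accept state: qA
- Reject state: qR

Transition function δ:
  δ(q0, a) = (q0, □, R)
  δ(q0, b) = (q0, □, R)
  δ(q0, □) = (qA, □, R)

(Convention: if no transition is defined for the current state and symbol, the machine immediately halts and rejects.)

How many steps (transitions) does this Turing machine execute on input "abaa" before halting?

Execution trace:
Initial: [q0]abaa
Step 1: δ(q0, a) = (q0, □, R) → □[q0]baa
Step 2: δ(q0, b) = (q0, □, R) → □□[q0]aa
Step 3: δ(q0, a) = (q0, □, R) → □□□[q0]a
Step 4: δ(q0, a) = (q0, □, R) → □□□□[q0]□
Step 5: δ(q0, □) = (qA, □, R) → □□□□□[qA]□

The machine reaches the accept state qA and halts.

The machine executed 5 steps before halting.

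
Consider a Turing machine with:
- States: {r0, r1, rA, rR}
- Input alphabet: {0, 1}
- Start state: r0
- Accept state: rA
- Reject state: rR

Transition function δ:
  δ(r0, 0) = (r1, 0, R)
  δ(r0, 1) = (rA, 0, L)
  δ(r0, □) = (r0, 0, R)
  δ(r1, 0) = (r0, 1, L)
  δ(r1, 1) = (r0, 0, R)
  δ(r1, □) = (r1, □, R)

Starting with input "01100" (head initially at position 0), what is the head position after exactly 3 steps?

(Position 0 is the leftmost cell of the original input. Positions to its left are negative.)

Execution trace (head position shown):
Step 0: [r0]01100  (head at position 0)
Step 1: move right → 0[r1]1100  (head at position 1)
Step 2: move right → 00[r0]100  (head at position 2)
Step 3: move left → 0[rA]0000  (head at position 1)

After 3 steps, the head is at position 1.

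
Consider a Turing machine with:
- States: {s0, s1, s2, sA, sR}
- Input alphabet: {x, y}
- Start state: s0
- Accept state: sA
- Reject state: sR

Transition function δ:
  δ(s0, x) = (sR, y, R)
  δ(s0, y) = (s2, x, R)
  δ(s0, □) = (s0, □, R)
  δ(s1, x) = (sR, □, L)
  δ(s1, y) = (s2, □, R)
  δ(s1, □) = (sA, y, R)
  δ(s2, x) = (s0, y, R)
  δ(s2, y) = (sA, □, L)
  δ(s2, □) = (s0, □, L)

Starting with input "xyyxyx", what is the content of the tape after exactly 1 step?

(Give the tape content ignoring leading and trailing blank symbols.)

Execution trace:
Initial: [s0]xyyxyx
Step 1: δ(s0, x) = (sR, y, R) → y[sR]yyxyx

The machine reaches the reject state sR and halts.

After 1 step, the tape (ignoring leading/trailing blanks) is: yyyxyx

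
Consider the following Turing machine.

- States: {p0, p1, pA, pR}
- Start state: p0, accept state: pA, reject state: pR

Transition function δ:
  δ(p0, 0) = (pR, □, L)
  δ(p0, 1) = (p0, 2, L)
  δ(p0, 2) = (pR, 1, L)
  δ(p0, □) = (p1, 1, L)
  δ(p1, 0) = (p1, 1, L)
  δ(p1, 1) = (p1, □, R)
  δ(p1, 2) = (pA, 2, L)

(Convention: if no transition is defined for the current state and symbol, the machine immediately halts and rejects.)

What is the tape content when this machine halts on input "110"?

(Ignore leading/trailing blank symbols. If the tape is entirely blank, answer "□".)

Execution trace:
Initial: [p0]110
Step 1: δ(p0, 1) = (p0, 2, L) → [p0]□210
Step 2: δ(p0, □) = (p1, 1, L) → [p1]□1210

No transition is defined for δ(p1, □). By convention the machine halts and rejects.

Final tape (ignoring leading/trailing blanks): 1210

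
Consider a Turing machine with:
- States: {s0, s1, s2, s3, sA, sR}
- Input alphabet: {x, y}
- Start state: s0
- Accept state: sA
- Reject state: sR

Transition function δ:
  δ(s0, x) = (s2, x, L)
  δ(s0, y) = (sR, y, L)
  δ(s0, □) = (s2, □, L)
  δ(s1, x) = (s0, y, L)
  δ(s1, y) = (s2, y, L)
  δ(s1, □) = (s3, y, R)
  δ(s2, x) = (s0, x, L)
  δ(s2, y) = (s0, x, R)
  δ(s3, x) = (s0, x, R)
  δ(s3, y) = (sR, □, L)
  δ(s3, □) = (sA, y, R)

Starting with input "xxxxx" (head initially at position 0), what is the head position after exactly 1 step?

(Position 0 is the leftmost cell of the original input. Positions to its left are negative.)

Execution trace (head position shown):
Step 0: [s0]xxxxx  (head at position 0)
Step 1: move left → [s2]□xxxxx  (head at position -1)

After 1 step, the head is at position -1.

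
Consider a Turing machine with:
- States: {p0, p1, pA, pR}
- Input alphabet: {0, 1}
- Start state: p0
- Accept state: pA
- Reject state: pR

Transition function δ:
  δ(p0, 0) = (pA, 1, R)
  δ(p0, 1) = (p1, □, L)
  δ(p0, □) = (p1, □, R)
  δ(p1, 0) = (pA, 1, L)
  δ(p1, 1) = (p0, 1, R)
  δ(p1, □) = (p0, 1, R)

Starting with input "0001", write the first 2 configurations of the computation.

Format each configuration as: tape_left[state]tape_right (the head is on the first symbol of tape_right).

Transitions applied:
Step 1: δ(p0, 0) = (pA, 1, R)

The first 2 configurations are:
[p0]0001 ⊢ 1[pA]001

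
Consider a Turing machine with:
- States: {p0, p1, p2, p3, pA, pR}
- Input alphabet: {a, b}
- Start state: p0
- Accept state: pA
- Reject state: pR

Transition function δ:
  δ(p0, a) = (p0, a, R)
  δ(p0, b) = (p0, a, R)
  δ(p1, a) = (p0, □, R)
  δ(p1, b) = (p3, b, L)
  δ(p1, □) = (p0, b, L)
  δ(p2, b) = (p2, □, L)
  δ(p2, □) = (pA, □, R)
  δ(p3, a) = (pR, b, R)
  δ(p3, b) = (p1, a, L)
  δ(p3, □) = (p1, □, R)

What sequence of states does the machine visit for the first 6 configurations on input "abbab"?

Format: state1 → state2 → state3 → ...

Execution trace:
Initial: [p0]abbab
Step 1: δ(p0, a) = (p0, a, R) → a[p0]bbab
Step 2: δ(p0, b) = (p0, a, R) → aa[p0]bab
Step 3: δ(p0, b) = (p0, a, R) → aaa[p0]ab
Step 4: δ(p0, a) = (p0, a, R) → aaaa[p0]b
Step 5: δ(p0, b) = (p0, a, R) → aaaaa[p0]□

No transition is defined for δ(p0, □). By convention the machine halts and rejects.

State sequence: p0 → p0 → p0 → p0 → p0 → p0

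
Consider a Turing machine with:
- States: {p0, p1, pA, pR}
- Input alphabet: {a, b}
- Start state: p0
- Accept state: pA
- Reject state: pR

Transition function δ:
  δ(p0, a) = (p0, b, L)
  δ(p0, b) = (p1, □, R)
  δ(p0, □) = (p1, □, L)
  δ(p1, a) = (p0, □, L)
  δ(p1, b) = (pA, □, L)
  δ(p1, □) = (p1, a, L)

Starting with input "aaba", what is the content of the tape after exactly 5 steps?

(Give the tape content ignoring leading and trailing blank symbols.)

Execution trace:
Initial: [p0]aaba
Step 1: δ(p0, a) = (p0, b, L) → [p0]□baba
Step 2: δ(p0, □) = (p1, □, L) → [p1]□□baba
Step 3: δ(p1, □) = (p1, a, L) → [p1]□a□baba
Step 4: δ(p1, □) = (p1, a, L) → [p1]□aa□baba
Step 5: δ(p1, □) = (p1, a, L) → [p1]□aaa□baba

After 5 steps, the tape (ignoring leading/trailing blanks) is: aaa□baba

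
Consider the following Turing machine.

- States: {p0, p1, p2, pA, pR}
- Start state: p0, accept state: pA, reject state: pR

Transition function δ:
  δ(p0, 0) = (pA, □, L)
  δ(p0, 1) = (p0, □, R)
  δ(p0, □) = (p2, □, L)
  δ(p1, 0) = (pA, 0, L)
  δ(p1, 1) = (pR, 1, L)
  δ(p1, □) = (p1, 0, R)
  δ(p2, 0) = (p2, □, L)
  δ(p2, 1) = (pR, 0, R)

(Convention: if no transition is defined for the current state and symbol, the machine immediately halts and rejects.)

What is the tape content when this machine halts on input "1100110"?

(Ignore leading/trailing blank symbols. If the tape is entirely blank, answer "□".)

Execution trace:
Initial: [p0]1100110
Step 1: δ(p0, 1) = (p0, □, R) → □[p0]100110
Step 2: δ(p0, 1) = (p0, □, R) → □□[p0]00110
Step 3: δ(p0, 0) = (pA, □, L) → □[pA]□□0110

The machine reaches the accept state pA and halts.

Final tape (ignoring leading/trailing blanks): 0110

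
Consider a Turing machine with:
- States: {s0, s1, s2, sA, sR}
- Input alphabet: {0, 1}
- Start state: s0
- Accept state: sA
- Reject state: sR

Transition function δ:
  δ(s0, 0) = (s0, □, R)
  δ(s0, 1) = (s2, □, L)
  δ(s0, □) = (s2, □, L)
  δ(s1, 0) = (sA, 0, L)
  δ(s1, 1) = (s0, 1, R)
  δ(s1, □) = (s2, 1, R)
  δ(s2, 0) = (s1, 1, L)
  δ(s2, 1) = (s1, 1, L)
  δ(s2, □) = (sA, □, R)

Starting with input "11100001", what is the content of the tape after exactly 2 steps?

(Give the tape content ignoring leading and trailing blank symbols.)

Execution trace:
Initial: [s0]11100001
Step 1: δ(s0, 1) = (s2, □, L) → [s2]□□1100001
Step 2: δ(s2, □) = (sA, □, R) → □[sA]□1100001

The machine reaches the accept state sA and halts.

After 2 steps, the tape (ignoring leading/trailing blanks) is: 1100001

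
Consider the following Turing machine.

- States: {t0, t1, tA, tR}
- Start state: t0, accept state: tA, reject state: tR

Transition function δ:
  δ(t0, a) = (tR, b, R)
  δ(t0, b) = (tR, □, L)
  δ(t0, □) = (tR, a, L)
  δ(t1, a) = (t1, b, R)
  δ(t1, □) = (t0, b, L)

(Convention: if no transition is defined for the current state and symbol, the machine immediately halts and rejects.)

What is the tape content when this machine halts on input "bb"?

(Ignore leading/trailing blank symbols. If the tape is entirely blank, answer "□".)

Execution trace:
Initial: [t0]bb
Step 1: δ(t0, b) = (tR, □, L) → [tR]□□b

The machine reaches the reject state tR and halts.

Final tape (ignoring leading/trailing blanks): b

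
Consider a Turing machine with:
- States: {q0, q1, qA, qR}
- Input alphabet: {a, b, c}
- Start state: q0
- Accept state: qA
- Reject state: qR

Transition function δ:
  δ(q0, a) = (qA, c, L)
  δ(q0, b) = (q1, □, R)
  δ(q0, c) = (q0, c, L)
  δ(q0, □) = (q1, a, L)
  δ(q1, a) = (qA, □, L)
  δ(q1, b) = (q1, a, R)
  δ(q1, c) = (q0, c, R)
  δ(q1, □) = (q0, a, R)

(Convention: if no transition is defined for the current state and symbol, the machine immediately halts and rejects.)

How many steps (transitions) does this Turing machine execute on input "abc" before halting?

Execution trace:
Initial: [q0]abc
Step 1: δ(q0, a) = (qA, c, L) → [qA]□cbc

The machine reaches the accept state qA and halts.

The machine executed 1 step before halting.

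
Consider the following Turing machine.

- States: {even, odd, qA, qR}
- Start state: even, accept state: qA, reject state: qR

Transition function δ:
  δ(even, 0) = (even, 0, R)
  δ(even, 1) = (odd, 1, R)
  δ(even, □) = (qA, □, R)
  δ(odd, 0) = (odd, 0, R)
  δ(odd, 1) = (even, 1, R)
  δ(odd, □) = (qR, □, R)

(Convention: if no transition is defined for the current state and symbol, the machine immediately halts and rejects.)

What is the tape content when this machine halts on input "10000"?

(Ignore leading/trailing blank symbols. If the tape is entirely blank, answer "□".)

Execution trace:
Initial: [even]10000
Step 1: δ(even, 1) = (odd, 1, R) → 1[odd]0000
Step 2: δ(odd, 0) = (odd, 0, R) → 10[odd]000
Step 3: δ(odd, 0) = (odd, 0, R) → 100[odd]00
Step 4: δ(odd, 0) = (odd, 0, R) → 1000[odd]0
Step 5: δ(odd, 0) = (odd, 0, R) → 10000[odd]□
Step 6: δ(odd, □) = (qR, □, R) → 10000□[qR]□

The machine reaches the reject state qR and halts.

Final tape (ignoring leading/trailing blanks): 10000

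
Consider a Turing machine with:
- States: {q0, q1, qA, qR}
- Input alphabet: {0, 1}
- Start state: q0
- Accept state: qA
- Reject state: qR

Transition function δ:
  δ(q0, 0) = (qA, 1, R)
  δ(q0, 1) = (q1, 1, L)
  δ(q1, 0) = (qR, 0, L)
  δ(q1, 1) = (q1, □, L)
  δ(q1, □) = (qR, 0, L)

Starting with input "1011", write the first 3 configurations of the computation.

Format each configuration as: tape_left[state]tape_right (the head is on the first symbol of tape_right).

Transitions applied:
Step 1: δ(q0, 1) = (q1, 1, L)
Step 2: δ(q1, □) = (qR, 0, L)

The first 3 configurations are:
[q0]1011 ⊢ [q1]□1011 ⊢ [qR]□01011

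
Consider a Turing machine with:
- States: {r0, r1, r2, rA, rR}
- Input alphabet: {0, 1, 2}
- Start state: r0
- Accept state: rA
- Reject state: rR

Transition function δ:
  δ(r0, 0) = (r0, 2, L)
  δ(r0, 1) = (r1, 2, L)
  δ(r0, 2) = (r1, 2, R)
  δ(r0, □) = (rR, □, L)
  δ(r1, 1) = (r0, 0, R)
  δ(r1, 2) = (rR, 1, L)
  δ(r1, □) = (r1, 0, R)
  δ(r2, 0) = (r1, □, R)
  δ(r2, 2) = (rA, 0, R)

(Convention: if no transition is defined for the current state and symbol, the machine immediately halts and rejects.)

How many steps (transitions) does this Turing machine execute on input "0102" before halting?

Execution trace:
Initial: [r0]0102
Step 1: δ(r0, 0) = (r0, 2, L) → [r0]□2102
Step 2: δ(r0, □) = (rR, □, L) → [rR]□□2102

The machine reaches the reject state rR and halts.

The machine executed 2 steps before halting.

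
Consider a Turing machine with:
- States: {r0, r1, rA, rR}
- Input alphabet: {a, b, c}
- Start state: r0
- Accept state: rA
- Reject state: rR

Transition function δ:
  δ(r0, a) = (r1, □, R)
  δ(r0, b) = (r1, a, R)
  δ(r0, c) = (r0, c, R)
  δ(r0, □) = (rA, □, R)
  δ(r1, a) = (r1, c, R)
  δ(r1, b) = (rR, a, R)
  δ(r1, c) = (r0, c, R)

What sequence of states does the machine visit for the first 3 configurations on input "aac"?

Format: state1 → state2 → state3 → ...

Execution trace:
Initial: [r0]aac
Step 1: δ(r0, a) = (r1, □, R) → □[r1]ac
Step 2: δ(r1, a) = (r1, c, R) → □c[r1]c

State sequence: r0 → r1 → r1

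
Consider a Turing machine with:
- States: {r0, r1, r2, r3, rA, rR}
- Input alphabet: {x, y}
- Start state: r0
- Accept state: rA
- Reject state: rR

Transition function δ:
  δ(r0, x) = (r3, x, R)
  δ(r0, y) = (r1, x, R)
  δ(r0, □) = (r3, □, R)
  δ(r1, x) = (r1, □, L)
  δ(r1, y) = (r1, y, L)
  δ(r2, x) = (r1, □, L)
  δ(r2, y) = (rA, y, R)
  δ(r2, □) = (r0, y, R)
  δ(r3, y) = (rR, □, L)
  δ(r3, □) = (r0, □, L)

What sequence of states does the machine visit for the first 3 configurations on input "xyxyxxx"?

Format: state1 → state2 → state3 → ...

Execution trace:
Initial: [r0]xyxyxxx
Step 1: δ(r0, x) = (r3, x, R) → x[r3]yxyxxx
Step 2: δ(r3, y) = (rR, □, L) → [rR]x□xyxxx

The machine reaches the reject state rR and halts.

State sequence: r0 → r3 → rR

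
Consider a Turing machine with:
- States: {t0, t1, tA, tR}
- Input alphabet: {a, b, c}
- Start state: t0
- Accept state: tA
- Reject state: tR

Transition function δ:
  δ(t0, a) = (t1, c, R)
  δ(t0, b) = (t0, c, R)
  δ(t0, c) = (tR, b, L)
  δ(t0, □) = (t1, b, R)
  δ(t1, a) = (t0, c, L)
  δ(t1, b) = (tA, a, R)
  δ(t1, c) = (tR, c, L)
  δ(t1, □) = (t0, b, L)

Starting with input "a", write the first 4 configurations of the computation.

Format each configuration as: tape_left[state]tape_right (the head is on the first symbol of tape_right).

Transitions applied:
Step 1: δ(t0, a) = (t1, c, R)
Step 2: δ(t1, □) = (t0, b, L)
Step 3: δ(t0, c) = (tR, b, L)

The first 4 configurations are:
[t0]a ⊢ c[t1]□ ⊢ [t0]cb ⊢ [tR]□bb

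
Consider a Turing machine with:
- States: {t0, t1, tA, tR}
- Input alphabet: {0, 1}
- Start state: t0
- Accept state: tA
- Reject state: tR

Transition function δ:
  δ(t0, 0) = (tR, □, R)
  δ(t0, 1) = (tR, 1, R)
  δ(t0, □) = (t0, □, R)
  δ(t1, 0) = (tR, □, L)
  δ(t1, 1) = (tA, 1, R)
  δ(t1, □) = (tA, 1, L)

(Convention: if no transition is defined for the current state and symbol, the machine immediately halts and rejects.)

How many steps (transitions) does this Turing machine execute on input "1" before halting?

Execution trace:
Initial: [t0]1
Step 1: δ(t0, 1) = (tR, 1, R) → 1[tR]□

The machine reaches the reject state tR and halts.

The machine executed 1 step before halting.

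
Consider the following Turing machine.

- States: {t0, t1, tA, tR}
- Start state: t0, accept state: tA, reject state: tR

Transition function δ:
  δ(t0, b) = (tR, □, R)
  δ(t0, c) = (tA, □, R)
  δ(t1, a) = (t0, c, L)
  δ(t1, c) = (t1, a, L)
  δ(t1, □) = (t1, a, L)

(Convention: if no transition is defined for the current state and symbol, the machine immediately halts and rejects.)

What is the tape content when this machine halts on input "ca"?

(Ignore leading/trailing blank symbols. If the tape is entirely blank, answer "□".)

Execution trace:
Initial: [t0]ca
Step 1: δ(t0, c) = (tA, □, R) → □[tA]a

The machine reaches the accept state tA and halts.

Final tape (ignoring leading/trailing blanks): a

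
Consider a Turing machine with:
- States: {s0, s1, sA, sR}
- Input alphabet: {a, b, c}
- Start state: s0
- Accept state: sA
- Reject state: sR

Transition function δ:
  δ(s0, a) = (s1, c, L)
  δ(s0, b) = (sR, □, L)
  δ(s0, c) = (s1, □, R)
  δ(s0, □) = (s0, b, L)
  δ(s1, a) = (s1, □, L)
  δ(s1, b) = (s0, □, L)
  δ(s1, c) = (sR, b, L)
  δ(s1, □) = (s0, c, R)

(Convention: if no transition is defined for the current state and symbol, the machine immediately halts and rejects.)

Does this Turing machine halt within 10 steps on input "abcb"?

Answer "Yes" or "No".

Execution trace:
Initial: [s0]abcb
Step 1: δ(s0, a) = (s1, c, L) → [s1]□cbcb
Step 2: δ(s1, □) = (s0, c, R) → c[s0]cbcb
Step 3: δ(s0, c) = (s1, □, R) → c□[s1]bcb
Step 4: δ(s1, b) = (s0, □, L) → c[s0]□□cb
Step 5: δ(s0, □) = (s0, b, L) → [s0]cb□cb
Step 6: δ(s0, c) = (s1, □, R) → □[s1]b□cb
Step 7: δ(s1, b) = (s0, □, L) → [s0]□□□cb
Step 8: δ(s0, □) = (s0, b, L) → [s0]□b□□cb
Step 9: δ(s0, □) = (s0, b, L) → [s0]□bb□□cb
Step 10: δ(s0, □) = (s0, b, L) → [s0]□bbb□□cb

The machine has not reached a halting state after 10 steps.
The machine did not halt within the 10-step bound.

Answer: No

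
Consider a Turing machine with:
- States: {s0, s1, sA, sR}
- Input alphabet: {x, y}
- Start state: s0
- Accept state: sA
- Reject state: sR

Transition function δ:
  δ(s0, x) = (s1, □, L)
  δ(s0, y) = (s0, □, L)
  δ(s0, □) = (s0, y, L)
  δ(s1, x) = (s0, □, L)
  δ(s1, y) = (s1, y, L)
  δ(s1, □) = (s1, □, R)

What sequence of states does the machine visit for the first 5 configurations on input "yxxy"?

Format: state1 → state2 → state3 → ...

Execution trace:
Initial: [s0]yxxy
Step 1: δ(s0, y) = (s0, □, L) → [s0]□□xxy
Step 2: δ(s0, □) = (s0, y, L) → [s0]□y□xxy
Step 3: δ(s0, □) = (s0, y, L) → [s0]□yy□xxy
Step 4: δ(s0, □) = (s0, y, L) → [s0]□yyy□xxy

State sequence: s0 → s0 → s0 → s0 → s0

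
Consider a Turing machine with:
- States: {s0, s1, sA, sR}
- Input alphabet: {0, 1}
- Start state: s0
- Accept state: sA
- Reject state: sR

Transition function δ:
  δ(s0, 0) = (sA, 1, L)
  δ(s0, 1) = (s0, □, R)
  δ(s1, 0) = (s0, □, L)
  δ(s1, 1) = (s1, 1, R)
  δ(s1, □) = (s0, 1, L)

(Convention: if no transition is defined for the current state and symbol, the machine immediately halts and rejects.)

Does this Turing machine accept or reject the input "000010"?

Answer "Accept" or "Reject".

Execution trace:
Initial: [s0]000010
Step 1: δ(s0, 0) = (sA, 1, L) → [sA]□100010

The machine reaches the accept state sA and halts.

Answer: Accept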